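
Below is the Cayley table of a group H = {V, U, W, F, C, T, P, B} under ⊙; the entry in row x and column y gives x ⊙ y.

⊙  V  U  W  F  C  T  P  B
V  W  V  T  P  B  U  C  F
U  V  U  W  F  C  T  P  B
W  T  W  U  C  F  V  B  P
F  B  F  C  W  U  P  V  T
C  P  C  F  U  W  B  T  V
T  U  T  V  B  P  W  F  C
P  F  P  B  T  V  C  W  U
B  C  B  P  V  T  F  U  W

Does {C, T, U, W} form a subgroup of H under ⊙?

W ⊙ T = V, which is not in {C, T, U, W}.
The subset is not closed under ⊙, so it is not a subgroup.

No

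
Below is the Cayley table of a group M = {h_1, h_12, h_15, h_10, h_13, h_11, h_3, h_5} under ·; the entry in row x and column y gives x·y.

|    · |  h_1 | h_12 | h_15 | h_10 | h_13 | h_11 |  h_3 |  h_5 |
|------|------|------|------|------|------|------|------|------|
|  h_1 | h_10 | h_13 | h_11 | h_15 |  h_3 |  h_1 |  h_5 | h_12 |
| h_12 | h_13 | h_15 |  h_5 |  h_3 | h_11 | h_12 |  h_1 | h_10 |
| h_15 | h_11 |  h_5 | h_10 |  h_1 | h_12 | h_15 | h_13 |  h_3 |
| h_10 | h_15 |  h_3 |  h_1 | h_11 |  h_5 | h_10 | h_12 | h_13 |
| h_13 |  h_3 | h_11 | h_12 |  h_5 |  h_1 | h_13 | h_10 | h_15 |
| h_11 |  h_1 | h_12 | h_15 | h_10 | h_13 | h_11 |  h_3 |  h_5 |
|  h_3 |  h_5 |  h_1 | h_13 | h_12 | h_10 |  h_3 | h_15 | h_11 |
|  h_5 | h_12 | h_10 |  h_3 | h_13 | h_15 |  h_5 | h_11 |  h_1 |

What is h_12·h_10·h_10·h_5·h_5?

h_13

h_12·h_10 = h_3
h_3·h_10 = h_12
h_12·h_5 = h_10
h_10·h_5 = h_13
(Structurally, M here is isomorphic to the cyclic group Z_8.)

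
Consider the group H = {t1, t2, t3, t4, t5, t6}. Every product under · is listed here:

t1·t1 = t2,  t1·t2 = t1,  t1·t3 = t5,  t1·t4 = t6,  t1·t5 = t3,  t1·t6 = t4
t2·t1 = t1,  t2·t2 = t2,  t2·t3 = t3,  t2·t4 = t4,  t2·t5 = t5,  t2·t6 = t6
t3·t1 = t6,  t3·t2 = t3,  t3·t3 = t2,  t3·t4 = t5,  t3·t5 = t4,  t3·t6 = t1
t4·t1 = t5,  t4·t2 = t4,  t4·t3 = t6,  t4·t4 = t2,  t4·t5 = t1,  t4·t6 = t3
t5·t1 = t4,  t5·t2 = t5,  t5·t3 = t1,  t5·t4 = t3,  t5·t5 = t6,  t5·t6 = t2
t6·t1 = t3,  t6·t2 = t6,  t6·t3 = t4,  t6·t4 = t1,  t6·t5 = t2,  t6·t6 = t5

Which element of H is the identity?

The identity e satisfies e·x = x for all x, so its row in the table reproduces the column headers.
Row t2 reads: t1, t2, t3, t4, t5, t6 — exactly the header order. So t2 is the identity.

t2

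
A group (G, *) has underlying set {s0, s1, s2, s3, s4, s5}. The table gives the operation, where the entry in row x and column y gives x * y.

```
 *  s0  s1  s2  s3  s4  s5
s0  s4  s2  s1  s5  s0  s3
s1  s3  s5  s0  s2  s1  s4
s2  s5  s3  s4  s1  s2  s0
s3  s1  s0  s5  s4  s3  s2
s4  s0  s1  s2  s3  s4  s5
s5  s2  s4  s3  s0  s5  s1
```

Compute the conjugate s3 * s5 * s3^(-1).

The identity is s4. In row s3, the entry s4 sits in column s3, so s3^(-1) = s3.
s3 * s5 = s2
s2 * s3 = s1
(Structurally, G here is isomorphic to the symmetric group S_3.)

s1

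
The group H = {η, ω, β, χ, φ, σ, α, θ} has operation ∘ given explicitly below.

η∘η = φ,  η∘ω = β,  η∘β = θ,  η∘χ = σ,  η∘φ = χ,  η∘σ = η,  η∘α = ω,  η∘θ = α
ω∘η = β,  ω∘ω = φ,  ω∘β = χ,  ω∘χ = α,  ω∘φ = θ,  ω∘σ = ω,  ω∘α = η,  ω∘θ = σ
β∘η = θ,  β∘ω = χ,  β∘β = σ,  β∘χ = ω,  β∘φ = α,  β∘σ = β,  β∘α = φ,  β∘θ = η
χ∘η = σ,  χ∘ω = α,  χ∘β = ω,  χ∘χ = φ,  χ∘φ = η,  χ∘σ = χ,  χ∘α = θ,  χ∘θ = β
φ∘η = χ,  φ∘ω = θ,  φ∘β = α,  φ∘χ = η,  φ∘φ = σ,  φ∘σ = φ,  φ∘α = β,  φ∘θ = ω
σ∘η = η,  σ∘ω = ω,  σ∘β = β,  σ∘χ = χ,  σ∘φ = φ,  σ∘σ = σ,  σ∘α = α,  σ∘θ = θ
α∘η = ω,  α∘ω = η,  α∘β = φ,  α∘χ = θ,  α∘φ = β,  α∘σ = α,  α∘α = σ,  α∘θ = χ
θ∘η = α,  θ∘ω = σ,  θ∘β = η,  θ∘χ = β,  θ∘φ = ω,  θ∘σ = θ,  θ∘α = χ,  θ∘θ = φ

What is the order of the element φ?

The identity element is σ (its row matches the header).
φ^1 = φ
φ^2 = φ ∘ φ = σ
The first power of φ equal to the identity is φ^2, so ord(φ) = 2.

2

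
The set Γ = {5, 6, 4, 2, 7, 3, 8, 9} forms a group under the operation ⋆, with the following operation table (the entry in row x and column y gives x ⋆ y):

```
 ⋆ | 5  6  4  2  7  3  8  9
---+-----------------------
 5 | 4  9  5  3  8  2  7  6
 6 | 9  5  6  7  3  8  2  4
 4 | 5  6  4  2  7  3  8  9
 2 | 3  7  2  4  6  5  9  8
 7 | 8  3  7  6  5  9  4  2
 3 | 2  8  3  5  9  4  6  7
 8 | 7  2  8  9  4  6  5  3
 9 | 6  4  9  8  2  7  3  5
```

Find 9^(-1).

6

First locate the identity: row 4 matches the header, so 4 is the identity.
Scan row 9 for 4: 9 ⋆ 6 = 4. Hence 9^(-1) = 6.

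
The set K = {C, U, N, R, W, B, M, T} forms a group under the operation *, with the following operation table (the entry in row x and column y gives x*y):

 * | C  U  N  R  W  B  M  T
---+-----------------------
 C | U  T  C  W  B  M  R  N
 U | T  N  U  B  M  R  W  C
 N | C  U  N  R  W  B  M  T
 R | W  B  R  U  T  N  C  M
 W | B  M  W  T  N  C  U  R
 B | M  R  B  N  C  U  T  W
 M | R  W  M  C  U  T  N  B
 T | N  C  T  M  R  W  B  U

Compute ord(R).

4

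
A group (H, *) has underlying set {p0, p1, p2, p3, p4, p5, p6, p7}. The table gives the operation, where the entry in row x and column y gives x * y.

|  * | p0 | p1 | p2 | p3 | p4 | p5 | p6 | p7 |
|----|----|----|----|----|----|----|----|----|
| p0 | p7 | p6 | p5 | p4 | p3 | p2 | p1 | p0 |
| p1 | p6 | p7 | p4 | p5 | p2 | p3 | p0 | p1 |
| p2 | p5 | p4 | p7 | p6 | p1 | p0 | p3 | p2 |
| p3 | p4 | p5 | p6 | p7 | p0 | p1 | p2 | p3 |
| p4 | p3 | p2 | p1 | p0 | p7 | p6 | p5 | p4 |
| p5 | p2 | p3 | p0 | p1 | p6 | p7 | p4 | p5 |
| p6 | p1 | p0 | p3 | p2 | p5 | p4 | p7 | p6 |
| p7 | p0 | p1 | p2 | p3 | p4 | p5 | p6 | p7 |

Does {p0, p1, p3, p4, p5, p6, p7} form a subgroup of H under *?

p4 * p1 = p2, which is not in {p0, p1, p3, p4, p5, p6, p7}.
The subset is not closed under *, so it is not a subgroup.

No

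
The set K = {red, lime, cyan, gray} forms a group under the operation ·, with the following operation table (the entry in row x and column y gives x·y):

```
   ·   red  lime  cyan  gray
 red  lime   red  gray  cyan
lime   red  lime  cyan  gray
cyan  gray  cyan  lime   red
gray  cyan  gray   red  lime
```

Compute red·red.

lime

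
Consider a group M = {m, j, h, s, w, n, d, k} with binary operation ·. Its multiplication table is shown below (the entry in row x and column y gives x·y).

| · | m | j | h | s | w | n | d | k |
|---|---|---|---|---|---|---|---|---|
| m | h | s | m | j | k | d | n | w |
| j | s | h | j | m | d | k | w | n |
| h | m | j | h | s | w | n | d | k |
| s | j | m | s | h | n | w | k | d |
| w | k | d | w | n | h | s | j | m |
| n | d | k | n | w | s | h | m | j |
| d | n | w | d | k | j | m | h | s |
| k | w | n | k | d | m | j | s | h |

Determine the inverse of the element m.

First locate the identity: row h matches the header, so h is the identity.
Scan row m for h: m·m = h. Hence m^(-1) = m.

m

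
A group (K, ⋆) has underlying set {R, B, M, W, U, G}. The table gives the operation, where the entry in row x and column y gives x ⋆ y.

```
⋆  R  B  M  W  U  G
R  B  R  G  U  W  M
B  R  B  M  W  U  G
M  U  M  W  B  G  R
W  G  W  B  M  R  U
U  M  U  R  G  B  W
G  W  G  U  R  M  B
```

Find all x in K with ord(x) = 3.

{M, W}

Identity is B. Compute the order of each non-identity element by repeated multiplication:
  R: R → B  (order 2)
  M: M → W → B  (order 3)
  W: W → M → B  (order 3)
  U: U → B  (order 2)
  G: G → B  (order 2)
Elements of order 3: {M, W}.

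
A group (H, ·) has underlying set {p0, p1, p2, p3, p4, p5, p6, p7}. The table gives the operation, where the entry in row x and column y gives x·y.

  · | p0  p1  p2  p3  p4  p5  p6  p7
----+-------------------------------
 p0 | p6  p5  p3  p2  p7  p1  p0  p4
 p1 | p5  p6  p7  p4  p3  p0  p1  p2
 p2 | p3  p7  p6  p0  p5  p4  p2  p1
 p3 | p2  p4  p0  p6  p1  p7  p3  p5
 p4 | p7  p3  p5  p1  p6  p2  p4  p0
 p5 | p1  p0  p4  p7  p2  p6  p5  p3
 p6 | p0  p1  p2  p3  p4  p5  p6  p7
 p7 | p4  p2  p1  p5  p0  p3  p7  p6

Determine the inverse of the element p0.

p0

First locate the identity: row p6 matches the header, so p6 is the identity.
Scan row p0 for p6: p0·p0 = p6. Hence p0^(-1) = p0.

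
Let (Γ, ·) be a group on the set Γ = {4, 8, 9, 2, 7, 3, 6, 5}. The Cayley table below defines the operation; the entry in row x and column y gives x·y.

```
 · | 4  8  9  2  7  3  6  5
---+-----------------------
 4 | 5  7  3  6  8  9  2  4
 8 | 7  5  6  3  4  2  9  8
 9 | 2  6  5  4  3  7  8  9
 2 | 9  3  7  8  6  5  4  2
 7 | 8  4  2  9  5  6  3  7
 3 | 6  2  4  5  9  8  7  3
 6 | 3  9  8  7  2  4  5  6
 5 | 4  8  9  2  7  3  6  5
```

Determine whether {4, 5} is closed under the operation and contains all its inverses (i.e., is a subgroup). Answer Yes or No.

Yes

{4, 5} contains the identity 5.
Checking products: every product of two elements of {4, 5} (read from the table) lies in {4, 5}, so the set is closed.
In a finite group, a nonempty closed subset is a subgroup. So {4, 5} ≤ Γ.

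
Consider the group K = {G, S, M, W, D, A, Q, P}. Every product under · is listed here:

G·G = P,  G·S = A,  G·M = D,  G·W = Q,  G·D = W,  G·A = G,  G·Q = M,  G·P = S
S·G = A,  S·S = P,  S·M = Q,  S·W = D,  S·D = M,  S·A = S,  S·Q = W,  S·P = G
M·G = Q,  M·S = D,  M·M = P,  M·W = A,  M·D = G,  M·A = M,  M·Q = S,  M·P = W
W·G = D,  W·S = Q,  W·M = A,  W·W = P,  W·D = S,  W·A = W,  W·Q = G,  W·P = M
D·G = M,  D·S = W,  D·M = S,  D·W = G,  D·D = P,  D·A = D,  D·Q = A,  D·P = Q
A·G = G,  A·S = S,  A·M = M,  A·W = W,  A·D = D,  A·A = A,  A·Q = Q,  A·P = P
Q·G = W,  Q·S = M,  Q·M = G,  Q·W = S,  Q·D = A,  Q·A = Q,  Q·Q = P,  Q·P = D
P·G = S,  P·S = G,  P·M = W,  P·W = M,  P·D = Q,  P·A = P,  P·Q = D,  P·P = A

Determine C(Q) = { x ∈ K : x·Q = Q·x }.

{A, D, P, Q}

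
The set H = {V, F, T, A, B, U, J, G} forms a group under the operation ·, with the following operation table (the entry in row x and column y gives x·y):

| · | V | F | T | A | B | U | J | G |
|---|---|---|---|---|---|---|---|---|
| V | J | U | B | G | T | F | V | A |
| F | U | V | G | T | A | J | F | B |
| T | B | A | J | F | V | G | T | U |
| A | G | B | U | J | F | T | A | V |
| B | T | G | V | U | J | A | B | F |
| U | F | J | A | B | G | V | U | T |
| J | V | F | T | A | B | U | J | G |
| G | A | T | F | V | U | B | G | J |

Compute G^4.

J

G^1 = G
G^2 = G·G = J
G^3 = J·G = G
G^4 = G·G = J
(Structurally, H here is isomorphic to the dihedral group D_4.)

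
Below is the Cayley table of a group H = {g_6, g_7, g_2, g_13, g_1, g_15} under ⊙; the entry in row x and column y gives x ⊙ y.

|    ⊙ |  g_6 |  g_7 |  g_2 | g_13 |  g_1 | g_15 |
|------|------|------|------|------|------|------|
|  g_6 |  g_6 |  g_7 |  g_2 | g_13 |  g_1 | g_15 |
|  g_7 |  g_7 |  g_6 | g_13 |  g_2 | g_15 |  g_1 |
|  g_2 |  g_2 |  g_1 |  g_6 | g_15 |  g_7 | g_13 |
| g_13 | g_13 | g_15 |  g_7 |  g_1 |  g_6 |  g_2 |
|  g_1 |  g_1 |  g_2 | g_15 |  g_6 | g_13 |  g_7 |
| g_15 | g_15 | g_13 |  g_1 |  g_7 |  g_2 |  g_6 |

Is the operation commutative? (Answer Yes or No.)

g_13 ⊙ g_15 = g_2 but g_15 ⊙ g_13 = g_7.
Since g_13 and g_15 do not commute, H is not abelian.

No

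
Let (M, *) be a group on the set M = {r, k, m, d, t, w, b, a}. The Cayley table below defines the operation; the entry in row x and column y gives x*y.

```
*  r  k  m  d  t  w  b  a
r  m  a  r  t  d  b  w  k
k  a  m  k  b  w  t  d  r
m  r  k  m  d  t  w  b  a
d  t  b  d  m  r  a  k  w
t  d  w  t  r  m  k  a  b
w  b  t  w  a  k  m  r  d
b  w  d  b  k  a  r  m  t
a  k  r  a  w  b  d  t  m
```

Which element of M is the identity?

The identity e satisfies e*x = x for all x, so its row in the table reproduces the column headers.
Row m reads: r, k, m, d, t, w, b, a — exactly the header order. So m is the identity.

m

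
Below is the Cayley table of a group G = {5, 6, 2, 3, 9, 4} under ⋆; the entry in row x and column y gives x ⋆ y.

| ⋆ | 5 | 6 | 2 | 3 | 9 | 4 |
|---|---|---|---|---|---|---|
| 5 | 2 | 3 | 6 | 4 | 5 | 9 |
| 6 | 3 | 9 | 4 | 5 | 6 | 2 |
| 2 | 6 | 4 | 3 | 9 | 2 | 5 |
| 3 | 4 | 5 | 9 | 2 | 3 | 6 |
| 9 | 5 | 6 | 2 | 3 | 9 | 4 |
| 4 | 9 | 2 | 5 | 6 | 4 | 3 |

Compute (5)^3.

5^1 = 5
5^2 = 5 ⋆ 5 = 2
5^3 = 2 ⋆ 5 = 6
(Structurally, G here is isomorphic to the cyclic group Z_6.)

6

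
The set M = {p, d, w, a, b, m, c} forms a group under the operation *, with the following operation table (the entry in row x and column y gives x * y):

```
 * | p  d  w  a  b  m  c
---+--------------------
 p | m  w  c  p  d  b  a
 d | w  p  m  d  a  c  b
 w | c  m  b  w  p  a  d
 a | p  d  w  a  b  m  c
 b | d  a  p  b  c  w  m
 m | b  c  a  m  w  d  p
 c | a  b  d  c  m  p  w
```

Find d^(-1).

First locate the identity: row a matches the header, so a is the identity.
Scan row d for a: d * b = a. Hence d^(-1) = b.

b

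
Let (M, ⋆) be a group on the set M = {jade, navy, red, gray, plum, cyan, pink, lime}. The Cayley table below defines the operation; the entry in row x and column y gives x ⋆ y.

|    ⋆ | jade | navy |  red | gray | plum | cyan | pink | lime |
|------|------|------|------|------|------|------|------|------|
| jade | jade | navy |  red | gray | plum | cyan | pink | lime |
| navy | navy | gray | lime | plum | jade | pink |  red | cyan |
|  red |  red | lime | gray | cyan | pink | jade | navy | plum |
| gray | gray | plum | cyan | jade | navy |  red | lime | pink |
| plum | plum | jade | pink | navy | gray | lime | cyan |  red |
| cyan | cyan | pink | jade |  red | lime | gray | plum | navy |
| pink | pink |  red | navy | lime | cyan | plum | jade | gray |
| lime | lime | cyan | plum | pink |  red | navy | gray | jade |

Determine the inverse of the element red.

cyan

First locate the identity: row jade matches the header, so jade is the identity.
Scan row red for jade: red ⋆ cyan = jade. Hence red^(-1) = cyan.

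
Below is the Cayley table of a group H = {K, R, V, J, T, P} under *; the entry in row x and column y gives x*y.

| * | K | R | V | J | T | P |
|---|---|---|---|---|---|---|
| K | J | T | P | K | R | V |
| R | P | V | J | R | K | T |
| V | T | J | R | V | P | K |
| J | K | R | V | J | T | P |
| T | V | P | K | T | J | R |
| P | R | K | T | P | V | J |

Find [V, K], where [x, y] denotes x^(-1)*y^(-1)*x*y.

Identity is J; from the table V^(-1) = R and K^(-1) = K.
R*K = P
P*V = T
T*K = V

V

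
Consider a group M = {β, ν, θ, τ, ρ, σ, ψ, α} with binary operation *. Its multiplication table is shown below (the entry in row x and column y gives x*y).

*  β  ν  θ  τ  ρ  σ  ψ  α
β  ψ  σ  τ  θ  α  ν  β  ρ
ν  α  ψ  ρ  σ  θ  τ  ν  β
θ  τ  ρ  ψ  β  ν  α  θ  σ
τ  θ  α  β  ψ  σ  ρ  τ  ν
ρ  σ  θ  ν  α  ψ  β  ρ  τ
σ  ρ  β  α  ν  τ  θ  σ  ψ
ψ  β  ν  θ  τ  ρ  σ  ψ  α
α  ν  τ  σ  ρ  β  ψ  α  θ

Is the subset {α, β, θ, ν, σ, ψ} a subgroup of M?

No

α*ν = τ, which is not in {α, β, θ, ν, σ, ψ}.
The subset is not closed under *, so it is not a subgroup.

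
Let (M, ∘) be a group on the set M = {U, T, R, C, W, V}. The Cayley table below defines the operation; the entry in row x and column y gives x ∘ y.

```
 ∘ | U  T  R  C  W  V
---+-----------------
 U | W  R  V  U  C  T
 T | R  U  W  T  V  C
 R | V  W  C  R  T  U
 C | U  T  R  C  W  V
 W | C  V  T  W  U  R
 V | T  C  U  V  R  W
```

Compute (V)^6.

C

V^1 = V
V^2 = V ∘ V = W
V^3 = W ∘ V = R
V^4 = R ∘ V = U
V^5 = U ∘ V = T
V^6 = T ∘ V = C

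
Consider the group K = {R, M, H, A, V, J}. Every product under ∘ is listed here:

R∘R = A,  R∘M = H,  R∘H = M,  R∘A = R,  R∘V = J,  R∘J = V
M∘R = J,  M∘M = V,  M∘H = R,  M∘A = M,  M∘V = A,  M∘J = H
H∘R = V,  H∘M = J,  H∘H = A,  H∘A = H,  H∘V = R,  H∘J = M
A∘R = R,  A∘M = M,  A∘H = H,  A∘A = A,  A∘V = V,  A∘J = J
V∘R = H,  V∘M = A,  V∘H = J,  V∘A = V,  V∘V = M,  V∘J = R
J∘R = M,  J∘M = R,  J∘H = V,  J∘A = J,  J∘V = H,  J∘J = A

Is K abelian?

V ∘ H = J but H ∘ V = R.
Since V and H do not commute, K is not abelian.

No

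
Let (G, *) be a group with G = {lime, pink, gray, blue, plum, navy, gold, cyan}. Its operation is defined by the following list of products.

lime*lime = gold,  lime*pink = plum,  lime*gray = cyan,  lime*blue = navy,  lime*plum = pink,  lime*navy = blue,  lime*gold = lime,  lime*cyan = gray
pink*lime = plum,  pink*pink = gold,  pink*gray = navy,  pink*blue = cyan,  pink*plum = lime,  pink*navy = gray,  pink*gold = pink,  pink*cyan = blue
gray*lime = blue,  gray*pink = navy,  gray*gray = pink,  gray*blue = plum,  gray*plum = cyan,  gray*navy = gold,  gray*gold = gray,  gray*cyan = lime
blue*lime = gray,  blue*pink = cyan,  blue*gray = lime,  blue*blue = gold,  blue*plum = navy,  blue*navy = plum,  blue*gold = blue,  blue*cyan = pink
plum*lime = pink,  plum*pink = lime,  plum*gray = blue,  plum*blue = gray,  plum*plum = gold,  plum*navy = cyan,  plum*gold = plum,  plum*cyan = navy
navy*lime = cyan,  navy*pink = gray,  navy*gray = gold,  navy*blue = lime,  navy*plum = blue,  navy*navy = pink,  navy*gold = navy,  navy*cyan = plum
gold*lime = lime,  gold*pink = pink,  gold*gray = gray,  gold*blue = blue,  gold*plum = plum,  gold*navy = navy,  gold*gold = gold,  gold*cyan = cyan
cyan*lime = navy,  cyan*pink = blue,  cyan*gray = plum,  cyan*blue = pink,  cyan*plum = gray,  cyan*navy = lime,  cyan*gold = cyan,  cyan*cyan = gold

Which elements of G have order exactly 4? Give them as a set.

Identity is gold. Compute the order of each non-identity element by repeated multiplication:
  lime: lime → gold  (order 2)
  pink: pink → gold  (order 2)
  gray: gray → pink → navy → gold  (order 4)
  blue: blue → gold  (order 2)
  plum: plum → gold  (order 2)
  navy: navy → pink → gray → gold  (order 4)
  cyan: cyan → gold  (order 2)
Elements of order 4: {gray, navy}.

{gray, navy}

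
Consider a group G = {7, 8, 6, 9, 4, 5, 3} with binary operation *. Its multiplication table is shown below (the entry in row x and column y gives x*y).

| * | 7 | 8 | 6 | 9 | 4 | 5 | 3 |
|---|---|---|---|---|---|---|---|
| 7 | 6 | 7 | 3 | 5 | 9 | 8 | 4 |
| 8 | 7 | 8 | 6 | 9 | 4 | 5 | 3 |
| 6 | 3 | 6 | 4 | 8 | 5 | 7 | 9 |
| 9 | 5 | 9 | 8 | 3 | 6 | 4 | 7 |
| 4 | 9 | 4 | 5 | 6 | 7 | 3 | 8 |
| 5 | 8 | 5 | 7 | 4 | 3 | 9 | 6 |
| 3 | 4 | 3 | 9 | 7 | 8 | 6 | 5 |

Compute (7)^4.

4

7^1 = 7
7^2 = 7*7 = 6
7^3 = 6*7 = 3
7^4 = 3*7 = 4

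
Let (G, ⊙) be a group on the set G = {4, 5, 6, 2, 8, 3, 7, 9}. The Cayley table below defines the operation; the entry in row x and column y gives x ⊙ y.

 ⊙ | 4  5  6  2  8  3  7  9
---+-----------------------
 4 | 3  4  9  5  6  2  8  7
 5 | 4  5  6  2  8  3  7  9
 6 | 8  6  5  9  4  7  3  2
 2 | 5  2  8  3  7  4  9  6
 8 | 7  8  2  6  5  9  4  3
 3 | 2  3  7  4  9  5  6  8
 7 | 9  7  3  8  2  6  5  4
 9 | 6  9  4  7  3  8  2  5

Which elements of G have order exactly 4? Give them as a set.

{2, 4}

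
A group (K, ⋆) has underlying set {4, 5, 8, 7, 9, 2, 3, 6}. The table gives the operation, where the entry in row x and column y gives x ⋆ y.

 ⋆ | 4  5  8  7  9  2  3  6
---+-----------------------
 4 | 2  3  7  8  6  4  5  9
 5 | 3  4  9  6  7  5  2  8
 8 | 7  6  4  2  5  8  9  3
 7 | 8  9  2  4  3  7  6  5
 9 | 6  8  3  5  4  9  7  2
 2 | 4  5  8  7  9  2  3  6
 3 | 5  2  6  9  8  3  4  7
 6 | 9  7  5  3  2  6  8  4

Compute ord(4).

2

The identity element is 2 (its row matches the header).
4^1 = 4
4^2 = 4 ⋆ 4 = 2
The first power of 4 equal to the identity is 4^2, so ord(4) = 2.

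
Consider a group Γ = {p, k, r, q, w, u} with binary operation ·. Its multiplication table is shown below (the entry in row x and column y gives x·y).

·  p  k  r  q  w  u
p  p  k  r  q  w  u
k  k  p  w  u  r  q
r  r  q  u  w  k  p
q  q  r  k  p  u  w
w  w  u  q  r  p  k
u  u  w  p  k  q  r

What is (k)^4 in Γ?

k^1 = k
k^2 = k·k = p
k^3 = p·k = k
k^4 = k·k = p
(Structurally, Γ here is isomorphic to the symmetric group S_3.)

p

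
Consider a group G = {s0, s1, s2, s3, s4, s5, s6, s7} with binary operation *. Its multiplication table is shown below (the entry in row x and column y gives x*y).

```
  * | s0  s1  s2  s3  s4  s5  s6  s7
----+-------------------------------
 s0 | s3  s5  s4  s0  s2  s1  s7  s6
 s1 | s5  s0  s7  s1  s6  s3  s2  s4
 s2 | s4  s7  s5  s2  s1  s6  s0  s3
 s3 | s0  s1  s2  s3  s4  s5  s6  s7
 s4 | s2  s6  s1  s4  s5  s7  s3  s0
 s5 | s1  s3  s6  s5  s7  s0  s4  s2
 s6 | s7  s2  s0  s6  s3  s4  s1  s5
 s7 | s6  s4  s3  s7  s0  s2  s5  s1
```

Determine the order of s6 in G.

The identity element is s3 (its row matches the header).
s6^1 = s6
s6^2 = s6*s6 = s1
s6^3 = s1*s6 = s2
s6^4 = s2*s6 = s0
s6^5 = s0*s6 = s7
s6^6 = s7*s6 = s5
s6^7 = s5*s6 = s4
s6^8 = s4*s6 = s3
The first power of s6 equal to the identity is s6^8, so ord(s6) = 8.
(Structurally, G here is isomorphic to the cyclic group Z_8.)

8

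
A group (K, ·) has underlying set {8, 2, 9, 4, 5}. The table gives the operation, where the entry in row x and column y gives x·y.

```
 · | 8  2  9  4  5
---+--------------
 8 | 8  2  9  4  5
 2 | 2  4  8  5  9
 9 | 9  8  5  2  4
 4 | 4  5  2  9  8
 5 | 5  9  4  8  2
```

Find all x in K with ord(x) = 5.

{2, 4, 5, 9}

Identity is 8. Compute the order of each non-identity element by repeated multiplication:
  2: 2 → 4 → 5 → 9 → 8  (order 5)
  9: 9 → 5 → 4 → 2 → 8  (order 5)
  4: 4 → 9 → 2 → 5 → 8  (order 5)
  5: 5 → 2 → 9 → 4 → 8  (order 5)
Elements of order 5: {2, 4, 5, 9}.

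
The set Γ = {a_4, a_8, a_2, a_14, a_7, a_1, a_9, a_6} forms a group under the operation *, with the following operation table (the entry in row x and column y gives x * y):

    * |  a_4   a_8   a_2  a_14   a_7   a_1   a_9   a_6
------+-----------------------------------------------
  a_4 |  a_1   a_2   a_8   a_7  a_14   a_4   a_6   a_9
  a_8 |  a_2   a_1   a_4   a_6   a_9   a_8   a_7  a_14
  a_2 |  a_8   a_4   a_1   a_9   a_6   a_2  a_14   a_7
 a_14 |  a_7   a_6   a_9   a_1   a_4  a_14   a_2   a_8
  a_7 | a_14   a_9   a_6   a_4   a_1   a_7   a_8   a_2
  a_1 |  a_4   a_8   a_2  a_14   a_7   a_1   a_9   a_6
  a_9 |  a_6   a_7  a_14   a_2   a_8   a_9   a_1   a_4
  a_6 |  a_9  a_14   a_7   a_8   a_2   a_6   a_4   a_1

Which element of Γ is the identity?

The identity e satisfies e * x = x for all x, so its row in the table reproduces the column headers.
Row a_1 reads: a_4, a_8, a_2, a_14, a_7, a_1, a_9, a_6 — exactly the header order. So a_1 is the identity.
(Structurally, Γ here is isomorphic to the elementary abelian group (Z_2)^3.)

a_1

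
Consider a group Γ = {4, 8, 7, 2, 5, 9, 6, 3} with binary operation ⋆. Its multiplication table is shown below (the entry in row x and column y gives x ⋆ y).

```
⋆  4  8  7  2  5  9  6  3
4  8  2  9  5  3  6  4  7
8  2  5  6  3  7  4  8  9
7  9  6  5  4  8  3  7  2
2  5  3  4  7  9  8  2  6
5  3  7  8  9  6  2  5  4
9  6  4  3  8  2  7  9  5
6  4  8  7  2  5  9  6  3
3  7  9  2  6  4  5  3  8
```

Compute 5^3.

5^1 = 5
5^2 = 5 ⋆ 5 = 6
5^3 = 6 ⋆ 5 = 5

5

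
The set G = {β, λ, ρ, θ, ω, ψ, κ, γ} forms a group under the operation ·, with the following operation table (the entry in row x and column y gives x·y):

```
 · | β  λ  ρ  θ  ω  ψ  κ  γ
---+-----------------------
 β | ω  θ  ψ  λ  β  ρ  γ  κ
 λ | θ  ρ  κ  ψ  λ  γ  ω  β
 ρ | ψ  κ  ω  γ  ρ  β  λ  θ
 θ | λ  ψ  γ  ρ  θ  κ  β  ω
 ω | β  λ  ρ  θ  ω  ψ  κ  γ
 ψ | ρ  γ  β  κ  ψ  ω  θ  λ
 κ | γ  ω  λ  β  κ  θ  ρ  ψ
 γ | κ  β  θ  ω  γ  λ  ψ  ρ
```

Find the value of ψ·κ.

Read row ψ, column κ: ψ·κ = θ.

θ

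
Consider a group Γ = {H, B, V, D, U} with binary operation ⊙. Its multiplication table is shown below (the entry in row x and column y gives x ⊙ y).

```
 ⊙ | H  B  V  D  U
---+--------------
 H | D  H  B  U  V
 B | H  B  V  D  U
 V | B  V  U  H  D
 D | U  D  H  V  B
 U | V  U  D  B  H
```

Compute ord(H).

The identity element is B (its row matches the header).
H^1 = H
H^2 = H ⊙ H = D
H^3 = D ⊙ H = U
H^4 = U ⊙ H = V
H^5 = V ⊙ H = B
The first power of H equal to the identity is H^5, so ord(H) = 5.

5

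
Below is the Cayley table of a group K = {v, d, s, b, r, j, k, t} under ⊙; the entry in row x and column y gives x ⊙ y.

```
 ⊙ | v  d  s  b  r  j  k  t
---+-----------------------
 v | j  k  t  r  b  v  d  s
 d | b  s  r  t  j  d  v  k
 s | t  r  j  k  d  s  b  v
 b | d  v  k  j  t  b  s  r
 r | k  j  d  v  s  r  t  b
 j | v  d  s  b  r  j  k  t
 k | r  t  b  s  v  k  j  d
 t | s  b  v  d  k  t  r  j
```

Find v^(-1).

First locate the identity: row j matches the header, so j is the identity.
Scan row v for j: v ⊙ v = j. Hence v^(-1) = v.

v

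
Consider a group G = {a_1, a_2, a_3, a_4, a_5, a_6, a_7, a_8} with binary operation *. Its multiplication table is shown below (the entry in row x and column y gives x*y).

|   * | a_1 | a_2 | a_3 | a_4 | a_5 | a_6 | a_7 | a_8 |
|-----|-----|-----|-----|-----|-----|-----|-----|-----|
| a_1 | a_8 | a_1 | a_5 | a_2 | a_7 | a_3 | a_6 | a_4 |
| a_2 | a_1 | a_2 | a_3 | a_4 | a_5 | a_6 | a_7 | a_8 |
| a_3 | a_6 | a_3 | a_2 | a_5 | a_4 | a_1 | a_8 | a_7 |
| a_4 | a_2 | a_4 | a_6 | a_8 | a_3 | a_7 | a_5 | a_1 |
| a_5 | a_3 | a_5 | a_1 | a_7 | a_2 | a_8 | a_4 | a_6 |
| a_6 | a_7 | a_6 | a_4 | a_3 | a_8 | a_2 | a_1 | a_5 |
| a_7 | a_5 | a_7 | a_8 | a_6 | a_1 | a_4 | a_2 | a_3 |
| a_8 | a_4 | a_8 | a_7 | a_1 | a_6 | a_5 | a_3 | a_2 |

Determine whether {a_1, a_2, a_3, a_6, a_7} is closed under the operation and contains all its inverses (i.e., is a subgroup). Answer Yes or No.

a_1*a_1 = a_8, which is not in {a_1, a_2, a_3, a_6, a_7}.
The subset is not closed under *, so it is not a subgroup.

No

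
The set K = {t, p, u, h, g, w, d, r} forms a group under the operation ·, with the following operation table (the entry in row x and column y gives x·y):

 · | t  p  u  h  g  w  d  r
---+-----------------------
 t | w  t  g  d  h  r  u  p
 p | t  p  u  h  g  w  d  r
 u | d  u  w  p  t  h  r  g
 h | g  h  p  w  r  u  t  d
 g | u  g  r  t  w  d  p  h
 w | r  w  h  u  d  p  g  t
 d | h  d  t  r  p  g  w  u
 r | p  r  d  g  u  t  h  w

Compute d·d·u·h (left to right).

w

d·d = w
w·u = h
h·h = w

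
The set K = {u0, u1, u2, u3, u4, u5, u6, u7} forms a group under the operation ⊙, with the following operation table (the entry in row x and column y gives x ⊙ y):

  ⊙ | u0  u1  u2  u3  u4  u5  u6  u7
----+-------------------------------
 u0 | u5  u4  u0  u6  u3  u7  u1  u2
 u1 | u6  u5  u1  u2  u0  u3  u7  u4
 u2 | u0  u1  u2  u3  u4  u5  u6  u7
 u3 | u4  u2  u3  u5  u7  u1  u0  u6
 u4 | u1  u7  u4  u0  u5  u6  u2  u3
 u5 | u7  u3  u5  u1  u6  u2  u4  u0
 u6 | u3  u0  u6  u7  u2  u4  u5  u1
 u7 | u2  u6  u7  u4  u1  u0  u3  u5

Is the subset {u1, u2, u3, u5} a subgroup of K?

{u1, u2, u3, u5} contains the identity u2.
Checking products: every product of two elements of {u1, u2, u3, u5} (read from the table) lies in {u1, u2, u3, u5}, so the set is closed.
In a finite group, a nonempty closed subset is a subgroup. So {u1, u2, u3, u5} ≤ K.

Yes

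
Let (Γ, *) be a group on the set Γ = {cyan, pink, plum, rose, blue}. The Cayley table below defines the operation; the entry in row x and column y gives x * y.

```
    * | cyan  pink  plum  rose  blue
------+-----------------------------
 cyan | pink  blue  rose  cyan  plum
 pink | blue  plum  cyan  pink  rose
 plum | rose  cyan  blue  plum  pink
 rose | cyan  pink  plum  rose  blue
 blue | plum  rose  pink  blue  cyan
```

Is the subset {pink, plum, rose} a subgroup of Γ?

pink * plum = cyan, which is not in {pink, plum, rose}.
The subset is not closed under *, so it is not a subgroup.

No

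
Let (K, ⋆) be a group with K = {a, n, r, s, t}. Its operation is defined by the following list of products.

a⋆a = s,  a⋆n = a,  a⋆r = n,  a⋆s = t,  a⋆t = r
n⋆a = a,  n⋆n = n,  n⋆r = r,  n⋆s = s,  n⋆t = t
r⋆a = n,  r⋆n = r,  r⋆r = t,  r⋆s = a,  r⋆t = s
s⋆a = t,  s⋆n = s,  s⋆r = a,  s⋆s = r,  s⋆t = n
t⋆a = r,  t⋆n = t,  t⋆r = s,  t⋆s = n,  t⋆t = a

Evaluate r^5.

n

r^1 = r
r^2 = r ⋆ r = t
r^3 = t ⋆ r = s
r^4 = s ⋆ r = a
r^5 = a ⋆ r = n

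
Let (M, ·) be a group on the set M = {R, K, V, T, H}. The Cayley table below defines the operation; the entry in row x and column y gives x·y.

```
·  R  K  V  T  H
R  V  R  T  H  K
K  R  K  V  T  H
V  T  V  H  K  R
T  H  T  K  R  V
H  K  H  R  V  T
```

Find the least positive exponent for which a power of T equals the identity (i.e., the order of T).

5

The identity element is K (its row matches the header).
T^1 = T
T^2 = T·T = R
T^3 = R·T = H
T^4 = H·T = V
T^5 = V·T = K
The first power of T equal to the identity is T^5, so ord(T) = 5.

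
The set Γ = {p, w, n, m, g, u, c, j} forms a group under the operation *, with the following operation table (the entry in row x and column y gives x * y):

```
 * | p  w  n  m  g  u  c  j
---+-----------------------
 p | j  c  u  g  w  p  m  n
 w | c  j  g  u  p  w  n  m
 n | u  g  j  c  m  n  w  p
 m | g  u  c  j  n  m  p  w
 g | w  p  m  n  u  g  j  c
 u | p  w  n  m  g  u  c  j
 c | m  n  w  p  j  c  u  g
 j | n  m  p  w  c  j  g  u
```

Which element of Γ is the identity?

u

The identity e satisfies e * x = x for all x, so its row in the table reproduces the column headers.
Row u reads: p, w, n, m, g, u, c, j — exactly the header order. So u is the identity.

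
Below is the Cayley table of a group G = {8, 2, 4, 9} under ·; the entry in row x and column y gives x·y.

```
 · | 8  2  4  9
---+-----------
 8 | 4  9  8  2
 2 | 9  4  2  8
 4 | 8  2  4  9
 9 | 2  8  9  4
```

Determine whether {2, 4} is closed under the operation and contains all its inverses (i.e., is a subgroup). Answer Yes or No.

Yes

{2, 4} contains the identity 4.
Checking products: every product of two elements of {2, 4} (read from the table) lies in {2, 4}, so the set is closed.
In a finite group, a nonempty closed subset is a subgroup. So {2, 4} ≤ G.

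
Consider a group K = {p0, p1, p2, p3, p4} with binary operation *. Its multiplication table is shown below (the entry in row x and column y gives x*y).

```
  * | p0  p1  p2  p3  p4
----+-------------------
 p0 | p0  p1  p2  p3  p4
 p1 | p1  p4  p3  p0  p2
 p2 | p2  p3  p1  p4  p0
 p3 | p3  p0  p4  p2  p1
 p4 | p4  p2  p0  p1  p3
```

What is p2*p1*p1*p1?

p2*p1 = p3
p3*p1 = p0
p0*p1 = p1

p1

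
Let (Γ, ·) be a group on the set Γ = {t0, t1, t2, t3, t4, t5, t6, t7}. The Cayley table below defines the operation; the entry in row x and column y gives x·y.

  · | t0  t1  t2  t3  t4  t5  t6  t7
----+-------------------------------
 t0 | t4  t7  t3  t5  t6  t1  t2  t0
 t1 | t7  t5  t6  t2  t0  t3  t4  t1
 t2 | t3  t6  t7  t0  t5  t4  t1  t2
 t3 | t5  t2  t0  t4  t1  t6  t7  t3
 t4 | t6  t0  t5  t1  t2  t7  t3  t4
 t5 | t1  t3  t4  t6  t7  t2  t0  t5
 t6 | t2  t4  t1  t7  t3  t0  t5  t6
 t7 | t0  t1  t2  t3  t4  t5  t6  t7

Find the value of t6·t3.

t7

Read row t6, column t3: t6·t3 = t7.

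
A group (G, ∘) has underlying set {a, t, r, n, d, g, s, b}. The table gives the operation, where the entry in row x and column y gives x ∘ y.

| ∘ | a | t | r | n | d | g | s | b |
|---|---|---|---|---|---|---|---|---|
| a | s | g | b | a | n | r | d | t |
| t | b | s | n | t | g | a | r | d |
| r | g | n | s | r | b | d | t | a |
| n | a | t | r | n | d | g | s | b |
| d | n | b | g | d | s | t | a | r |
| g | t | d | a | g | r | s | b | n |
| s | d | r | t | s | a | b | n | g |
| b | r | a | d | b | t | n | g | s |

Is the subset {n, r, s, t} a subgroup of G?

{n, r, s, t} contains the identity n.
Checking products: every product of two elements of {n, r, s, t} (read from the table) lies in {n, r, s, t}, so the set is closed.
In a finite group, a nonempty closed subset is a subgroup. So {n, r, s, t} ≤ G.

Yes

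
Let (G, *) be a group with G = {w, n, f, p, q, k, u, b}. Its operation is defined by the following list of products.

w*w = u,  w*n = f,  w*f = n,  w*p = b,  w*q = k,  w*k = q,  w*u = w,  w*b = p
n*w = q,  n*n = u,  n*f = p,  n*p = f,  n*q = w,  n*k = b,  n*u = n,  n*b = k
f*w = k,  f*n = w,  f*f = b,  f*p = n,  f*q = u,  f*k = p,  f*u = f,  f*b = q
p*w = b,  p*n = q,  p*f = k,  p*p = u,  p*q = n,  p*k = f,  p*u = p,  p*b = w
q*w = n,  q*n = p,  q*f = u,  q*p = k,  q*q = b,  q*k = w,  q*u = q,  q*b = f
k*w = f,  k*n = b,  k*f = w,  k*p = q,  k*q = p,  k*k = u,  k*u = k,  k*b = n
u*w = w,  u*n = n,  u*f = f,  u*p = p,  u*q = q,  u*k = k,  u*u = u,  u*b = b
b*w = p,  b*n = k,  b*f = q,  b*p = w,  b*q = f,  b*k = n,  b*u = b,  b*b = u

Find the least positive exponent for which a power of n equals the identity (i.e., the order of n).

2

The identity element is u (its row matches the header).
n^1 = n
n^2 = n*n = u
The first power of n equal to the identity is n^2, so ord(n) = 2.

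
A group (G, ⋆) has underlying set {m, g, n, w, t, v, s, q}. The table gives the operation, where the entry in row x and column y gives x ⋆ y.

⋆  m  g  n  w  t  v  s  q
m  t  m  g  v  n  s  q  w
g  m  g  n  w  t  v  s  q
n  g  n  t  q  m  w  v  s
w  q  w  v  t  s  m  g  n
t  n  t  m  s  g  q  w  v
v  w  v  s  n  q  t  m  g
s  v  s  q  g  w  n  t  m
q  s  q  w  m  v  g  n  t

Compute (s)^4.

s^1 = s
s^2 = s ⋆ s = t
s^3 = t ⋆ s = w
s^4 = w ⋆ s = g

g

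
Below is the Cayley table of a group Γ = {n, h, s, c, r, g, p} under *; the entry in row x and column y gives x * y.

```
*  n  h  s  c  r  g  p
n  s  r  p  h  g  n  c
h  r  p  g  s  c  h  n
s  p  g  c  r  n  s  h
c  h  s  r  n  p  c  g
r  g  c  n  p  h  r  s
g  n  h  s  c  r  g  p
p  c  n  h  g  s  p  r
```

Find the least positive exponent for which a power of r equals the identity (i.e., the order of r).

The identity element is g (its row matches the header).
r^1 = r
r^2 = r * r = h
r^3 = h * r = c
r^4 = c * r = p
r^5 = p * r = s
r^6 = s * r = n
r^7 = n * r = g
The first power of r equal to the identity is r^7, so ord(r) = 7.

7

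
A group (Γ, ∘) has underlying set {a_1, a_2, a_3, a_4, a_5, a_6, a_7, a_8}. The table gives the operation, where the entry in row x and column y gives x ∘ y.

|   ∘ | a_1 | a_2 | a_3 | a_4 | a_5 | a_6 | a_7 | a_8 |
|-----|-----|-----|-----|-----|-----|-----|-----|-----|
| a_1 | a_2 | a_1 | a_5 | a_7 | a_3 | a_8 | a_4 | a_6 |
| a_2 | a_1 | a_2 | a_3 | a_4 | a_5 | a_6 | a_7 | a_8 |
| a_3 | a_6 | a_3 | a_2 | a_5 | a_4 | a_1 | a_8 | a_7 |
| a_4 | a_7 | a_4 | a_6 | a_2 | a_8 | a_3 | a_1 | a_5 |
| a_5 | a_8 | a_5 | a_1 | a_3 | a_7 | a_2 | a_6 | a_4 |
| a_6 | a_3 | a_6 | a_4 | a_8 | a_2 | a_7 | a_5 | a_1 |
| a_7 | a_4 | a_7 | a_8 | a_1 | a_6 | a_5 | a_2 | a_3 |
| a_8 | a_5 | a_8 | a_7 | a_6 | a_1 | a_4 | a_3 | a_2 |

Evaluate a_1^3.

a_1

a_1^1 = a_1
a_1^2 = a_1 ∘ a_1 = a_2
a_1^3 = a_2 ∘ a_1 = a_1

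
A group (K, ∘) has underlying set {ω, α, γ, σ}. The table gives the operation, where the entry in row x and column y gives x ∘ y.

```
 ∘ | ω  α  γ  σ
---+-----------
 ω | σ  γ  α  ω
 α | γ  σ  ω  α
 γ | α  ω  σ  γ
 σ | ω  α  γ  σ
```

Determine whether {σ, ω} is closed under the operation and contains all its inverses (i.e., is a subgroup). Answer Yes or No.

Yes

{σ, ω} contains the identity σ.
Checking products: every product of two elements of {σ, ω} (read from the table) lies in {σ, ω}, so the set is closed.
In a finite group, a nonempty closed subset is a subgroup. So {σ, ω} ≤ K.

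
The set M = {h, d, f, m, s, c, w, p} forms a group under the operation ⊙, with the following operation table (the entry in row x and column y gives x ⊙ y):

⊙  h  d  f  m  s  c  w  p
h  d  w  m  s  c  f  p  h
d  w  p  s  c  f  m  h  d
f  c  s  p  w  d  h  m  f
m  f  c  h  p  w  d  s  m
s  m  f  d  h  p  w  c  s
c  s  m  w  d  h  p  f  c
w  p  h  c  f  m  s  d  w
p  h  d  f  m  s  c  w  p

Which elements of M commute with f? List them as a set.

Compare row f with column f entry by entry.
d ⊙ f = s = f ⊙ d, so d commutes with f.
c ⊙ f = w but f ⊙ c = h, so c does not.
Collecting the elements that commute with f: C(f) = {d, f, p, s}.

{d, f, p, s}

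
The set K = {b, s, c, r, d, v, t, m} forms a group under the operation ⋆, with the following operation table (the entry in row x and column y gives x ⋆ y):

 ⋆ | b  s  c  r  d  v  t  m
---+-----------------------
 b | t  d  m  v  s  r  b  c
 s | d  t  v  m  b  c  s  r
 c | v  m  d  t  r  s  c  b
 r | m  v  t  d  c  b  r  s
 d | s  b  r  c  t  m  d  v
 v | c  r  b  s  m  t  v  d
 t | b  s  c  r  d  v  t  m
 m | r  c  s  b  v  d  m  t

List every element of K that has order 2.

Identity is t. Compute the order of each non-identity element by repeated multiplication:
  b: b → t  (order 2)
  s: s → t  (order 2)
  c: c → d → r → t  (order 4)
  r: r → d → c → t  (order 4)
  d: d → t  (order 2)
  v: v → t  (order 2)
  m: m → t  (order 2)
Elements of order 2: {b, d, m, s, v}.

{b, d, m, s, v}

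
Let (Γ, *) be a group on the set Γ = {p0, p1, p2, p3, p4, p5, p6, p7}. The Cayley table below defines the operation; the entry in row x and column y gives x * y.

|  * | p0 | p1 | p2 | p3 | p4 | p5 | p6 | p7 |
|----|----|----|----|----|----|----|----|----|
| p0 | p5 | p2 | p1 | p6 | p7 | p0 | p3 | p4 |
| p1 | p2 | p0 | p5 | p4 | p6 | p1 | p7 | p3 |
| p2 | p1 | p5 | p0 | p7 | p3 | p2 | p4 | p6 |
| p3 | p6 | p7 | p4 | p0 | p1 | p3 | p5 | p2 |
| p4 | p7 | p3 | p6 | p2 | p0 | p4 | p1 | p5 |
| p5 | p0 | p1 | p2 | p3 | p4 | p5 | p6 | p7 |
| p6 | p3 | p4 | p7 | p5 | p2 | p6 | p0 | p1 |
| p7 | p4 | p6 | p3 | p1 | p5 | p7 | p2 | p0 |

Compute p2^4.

p2^1 = p2
p2^2 = p2 * p2 = p0
p2^3 = p0 * p2 = p1
p2^4 = p1 * p2 = p5

p5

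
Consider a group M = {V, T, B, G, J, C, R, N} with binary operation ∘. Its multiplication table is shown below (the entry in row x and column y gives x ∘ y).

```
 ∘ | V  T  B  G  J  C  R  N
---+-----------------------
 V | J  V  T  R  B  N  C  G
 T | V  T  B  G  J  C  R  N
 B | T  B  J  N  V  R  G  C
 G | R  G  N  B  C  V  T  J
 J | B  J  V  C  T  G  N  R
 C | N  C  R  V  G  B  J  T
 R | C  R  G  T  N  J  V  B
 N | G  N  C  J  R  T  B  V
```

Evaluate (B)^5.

B

B^1 = B
B^2 = B ∘ B = J
B^3 = J ∘ B = V
B^4 = V ∘ B = T
B^5 = T ∘ B = B
(Structurally, M here is isomorphic to the cyclic group Z_8.)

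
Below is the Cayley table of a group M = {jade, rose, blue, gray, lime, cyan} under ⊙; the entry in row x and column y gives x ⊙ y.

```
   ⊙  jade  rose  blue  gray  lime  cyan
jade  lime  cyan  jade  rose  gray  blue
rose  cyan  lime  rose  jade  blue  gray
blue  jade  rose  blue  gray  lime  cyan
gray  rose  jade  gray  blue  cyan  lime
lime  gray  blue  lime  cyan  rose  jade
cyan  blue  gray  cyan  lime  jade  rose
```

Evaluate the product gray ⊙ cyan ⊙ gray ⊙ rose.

gray ⊙ cyan = lime
lime ⊙ gray = cyan
cyan ⊙ rose = gray

gray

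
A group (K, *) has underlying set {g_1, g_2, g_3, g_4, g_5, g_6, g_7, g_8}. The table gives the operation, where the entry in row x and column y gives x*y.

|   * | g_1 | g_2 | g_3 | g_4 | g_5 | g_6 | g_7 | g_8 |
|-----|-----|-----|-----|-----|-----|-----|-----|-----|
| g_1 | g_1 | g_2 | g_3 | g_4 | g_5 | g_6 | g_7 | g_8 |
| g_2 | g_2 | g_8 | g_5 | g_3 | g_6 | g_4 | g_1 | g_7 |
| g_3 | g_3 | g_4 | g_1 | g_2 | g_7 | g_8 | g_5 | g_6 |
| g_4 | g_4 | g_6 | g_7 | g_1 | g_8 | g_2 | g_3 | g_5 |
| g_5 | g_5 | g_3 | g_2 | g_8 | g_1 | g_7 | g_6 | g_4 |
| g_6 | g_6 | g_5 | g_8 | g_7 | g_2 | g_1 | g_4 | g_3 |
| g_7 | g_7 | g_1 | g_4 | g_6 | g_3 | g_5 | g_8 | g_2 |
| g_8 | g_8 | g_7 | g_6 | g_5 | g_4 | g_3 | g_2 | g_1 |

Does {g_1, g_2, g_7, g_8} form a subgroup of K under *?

Yes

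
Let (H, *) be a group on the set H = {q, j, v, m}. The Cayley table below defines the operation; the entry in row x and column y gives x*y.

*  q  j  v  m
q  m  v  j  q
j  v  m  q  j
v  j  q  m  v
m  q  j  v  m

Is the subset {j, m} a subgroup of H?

Yes

{j, m} contains the identity m.
Checking products: every product of two elements of {j, m} (read from the table) lies in {j, m}, so the set is closed.
In a finite group, a nonempty closed subset is a subgroup. So {j, m} ≤ H.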